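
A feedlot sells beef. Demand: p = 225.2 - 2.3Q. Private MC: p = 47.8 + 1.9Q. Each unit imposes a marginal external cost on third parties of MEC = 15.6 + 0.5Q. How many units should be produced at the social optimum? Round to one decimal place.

Q* = 34.4

Social marginal cost = private MC + MEC = 63.4 + 2.4Q.
Set SMC = demand: 63.4 + 2.4Q = 225.2 - 2.3Q → Q* = 34.4255.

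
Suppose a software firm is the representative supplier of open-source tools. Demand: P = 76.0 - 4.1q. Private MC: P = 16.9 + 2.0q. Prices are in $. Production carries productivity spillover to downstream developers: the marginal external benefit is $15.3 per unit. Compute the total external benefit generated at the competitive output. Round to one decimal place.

$148.2

Market equilibrium (private): 16.9 + 2.0q = 76.0 - 4.1q → q_m = 9.6885.
Total external benefit = MEB × q_m = 15.3 × 9.6885 = 148.2341.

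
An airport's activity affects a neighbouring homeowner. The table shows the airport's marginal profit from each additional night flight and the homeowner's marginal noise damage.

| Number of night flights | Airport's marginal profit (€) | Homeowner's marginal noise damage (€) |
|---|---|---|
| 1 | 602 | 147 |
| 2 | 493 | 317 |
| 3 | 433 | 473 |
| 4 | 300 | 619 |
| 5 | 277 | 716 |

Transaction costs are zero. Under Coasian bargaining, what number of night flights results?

Bargaining reaches the level where marginal profit last exceeds marginal noise damage.
That holds through level 2 (493 ≥ 317) but not at 3 (433 < 473).

2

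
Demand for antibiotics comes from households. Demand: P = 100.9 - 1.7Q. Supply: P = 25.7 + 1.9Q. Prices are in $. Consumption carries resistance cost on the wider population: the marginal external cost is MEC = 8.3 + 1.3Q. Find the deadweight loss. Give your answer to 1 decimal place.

DWL = $128.3

Market equilibrium (private): 25.7 + 1.9Q = 100.9 - 1.7Q → Q_m = 20.8889.
Social marginal benefit = demand − MEC = 92.6 - 3.0Q.
Set SMB = MC: 92.6 - 3.0Q = 25.7 + 1.9Q → Q* = 13.6531.
The welfare-loss triangle has base |Q_m − Q*| and height MEC(Q_m) (the vertical gap between SMB and MC is zero at Q* and MEC at Q_m).
DWL = ½ × 7.2358 × 35.4556 = 128.2748.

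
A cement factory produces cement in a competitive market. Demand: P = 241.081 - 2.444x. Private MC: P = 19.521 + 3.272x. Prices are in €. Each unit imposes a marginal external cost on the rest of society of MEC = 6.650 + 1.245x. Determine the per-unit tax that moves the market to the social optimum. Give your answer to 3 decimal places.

Social marginal cost = private MC + MEC = 26.171 + 4.517x.
Set SMC = demand: 26.171 + 4.517x = 241.081 - 2.444x → x* = 30.8734.
The Pigouvian tax equals MEC at x*: 6.650 + 1.245×30.8734 = 45.0874.

tax = €45.087 per unit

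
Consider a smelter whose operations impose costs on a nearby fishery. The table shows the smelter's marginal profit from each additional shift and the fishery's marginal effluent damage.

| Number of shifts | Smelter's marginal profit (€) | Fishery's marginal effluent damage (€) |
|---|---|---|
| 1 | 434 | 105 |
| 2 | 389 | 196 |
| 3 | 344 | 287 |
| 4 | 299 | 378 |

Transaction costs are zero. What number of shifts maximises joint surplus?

Bargaining reaches the level where marginal profit last exceeds marginal effluent damage.
That holds through level 3 (344 ≥ 287) but not at 4 (299 < 378).

3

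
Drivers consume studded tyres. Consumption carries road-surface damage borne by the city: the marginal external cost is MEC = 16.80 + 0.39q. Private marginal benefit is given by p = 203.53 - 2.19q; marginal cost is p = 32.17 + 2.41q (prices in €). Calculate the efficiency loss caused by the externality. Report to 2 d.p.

Market equilibrium (private): 32.17 + 2.41q = 203.53 - 2.19q → q_m = 37.2522.
Social marginal benefit = demand − MEC = 186.73 - 2.58q.
Set SMB = MC: 186.73 - 2.58q = 32.17 + 2.41q → q* = 30.9739.
Height of the DWL triangle at q_m is MC(q_m) − SMB(q_m) = MEC(q_m) = 31.3283.
DWL = ½ × 6.2783 × 31.3283 = 98.3442.

DWL = €98.34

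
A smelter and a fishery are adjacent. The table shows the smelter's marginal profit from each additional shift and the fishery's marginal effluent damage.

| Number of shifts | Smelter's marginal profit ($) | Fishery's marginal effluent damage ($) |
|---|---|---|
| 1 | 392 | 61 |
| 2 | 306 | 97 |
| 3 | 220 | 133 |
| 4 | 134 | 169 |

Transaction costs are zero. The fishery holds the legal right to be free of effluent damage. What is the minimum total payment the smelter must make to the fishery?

$291

Efficient level: marginal profit ≥ marginal effluent damage through level 3, so k* = 3.
With the fishery holding the right, the smelter must at least compensate total damage at k*: 61 + 97 + 133 = 291.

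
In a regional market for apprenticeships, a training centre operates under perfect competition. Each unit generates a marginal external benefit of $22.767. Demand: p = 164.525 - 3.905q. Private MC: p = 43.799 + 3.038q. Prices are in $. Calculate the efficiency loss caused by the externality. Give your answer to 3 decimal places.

Market equilibrium (private): 43.799 + 3.038q = 164.525 - 3.905q → q_m = 17.3882.
Social marginal cost = private MC − MEB = 21.032 + 3.038q.
Set SMC = demand: 21.032 + 3.038q = 164.525 - 3.905q → q* = 20.6673.
Height of the DWL triangle at q_m is demand(q_m) − SMC(q_m) = MEB(q_m) = 22.7670.
DWL = ½ × 3.2791 × 22.7670 = 37.3276.

DWL = $37.328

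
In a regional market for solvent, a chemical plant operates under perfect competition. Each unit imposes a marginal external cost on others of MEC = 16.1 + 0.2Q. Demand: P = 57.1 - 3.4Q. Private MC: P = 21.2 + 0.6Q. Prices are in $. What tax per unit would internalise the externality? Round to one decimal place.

Social marginal cost = private MC + MEC = 37.3 + 0.8Q.
Set SMC = demand: 37.3 + 0.8Q = 57.1 - 3.4Q → Q* = 4.7143.
The Pigouvian tax equals MEC at Q*: 16.1 + 0.2×4.7143 = 17.0429.

tax = $17.0 per unit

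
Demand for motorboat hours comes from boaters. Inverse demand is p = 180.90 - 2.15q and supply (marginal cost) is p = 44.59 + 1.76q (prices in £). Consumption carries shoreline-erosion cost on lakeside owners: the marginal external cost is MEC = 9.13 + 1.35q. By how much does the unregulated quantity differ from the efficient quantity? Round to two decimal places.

10.68 units

Market equilibrium (private): 44.59 + 1.76q = 180.90 - 2.15q → q_m = 34.8619.
Social marginal benefit = demand − MEC = 171.77 - 3.50q.
Set SMB = MC: 171.77 - 3.50q = 44.59 + 1.76q → q* = 24.1787.
Gap = |34.8619 − 24.1787| = 10.6832.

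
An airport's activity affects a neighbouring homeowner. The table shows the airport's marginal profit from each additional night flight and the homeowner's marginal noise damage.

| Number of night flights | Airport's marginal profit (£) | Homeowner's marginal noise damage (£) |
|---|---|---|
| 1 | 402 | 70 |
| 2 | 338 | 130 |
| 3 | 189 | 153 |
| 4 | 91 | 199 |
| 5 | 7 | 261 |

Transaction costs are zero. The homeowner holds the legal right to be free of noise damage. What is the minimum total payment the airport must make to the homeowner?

£353

Efficient level: marginal profit ≥ marginal noise damage through level 3, so k* = 3.
With the homeowner holding the right, the airport must at least compensate total damage at k*: 70 + 130 + 153 = 353.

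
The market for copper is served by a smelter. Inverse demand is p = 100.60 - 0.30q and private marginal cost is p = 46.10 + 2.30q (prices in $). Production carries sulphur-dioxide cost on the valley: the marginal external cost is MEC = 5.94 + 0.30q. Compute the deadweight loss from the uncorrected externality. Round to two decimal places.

DWL = $25.78

Market equilibrium (private): 46.10 + 2.30q = 100.60 - 0.30q → q_m = 20.9615.
Social marginal cost = private MC + MEC = 52.04 + 2.60q.
Set SMC = demand: 52.04 + 2.60q = 100.60 - 0.30q → q* = 16.7448.
Between q* and q_m the wedge SMC − demand runs linearly from 0 to MEC(q_m), so the loss is a triangle.
DWL = ½ × 4.2167 × 12.2285 = 25.7820.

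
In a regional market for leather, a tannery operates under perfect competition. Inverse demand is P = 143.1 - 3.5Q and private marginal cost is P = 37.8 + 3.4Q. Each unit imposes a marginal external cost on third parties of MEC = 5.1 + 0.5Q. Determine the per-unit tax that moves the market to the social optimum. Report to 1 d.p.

Social marginal cost = private MC + MEC = 42.9 + 3.9Q.
Set SMC = demand: 42.9 + 3.9Q = 143.1 - 3.5Q → Q* = 13.5405.
The Pigouvian tax equals MEC at Q*: 5.1 + 0.5×13.5405 = 11.8703.

tax = 11.9 per unit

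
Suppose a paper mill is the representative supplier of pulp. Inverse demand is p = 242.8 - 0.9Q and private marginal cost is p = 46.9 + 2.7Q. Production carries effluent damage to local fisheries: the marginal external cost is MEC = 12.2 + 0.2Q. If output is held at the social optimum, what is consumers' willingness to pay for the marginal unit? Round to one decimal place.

P = 199.3

Social marginal cost = private MC + MEC = 59.1 + 2.9Q.
Set SMC = demand: 59.1 + 2.9Q = 242.8 - 0.9Q → Q* = 48.3421.
Consumer price on the demand curve at Q*: 242.8 − 0.9×48.3421 = 199.2921.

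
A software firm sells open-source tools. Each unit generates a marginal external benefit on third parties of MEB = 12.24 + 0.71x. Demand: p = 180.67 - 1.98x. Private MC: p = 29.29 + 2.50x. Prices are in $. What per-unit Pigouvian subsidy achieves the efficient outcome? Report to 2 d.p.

Social marginal cost = private MC − MEB = 17.05 + 1.79x.
Set SMC = demand: 17.05 + 1.79x = 180.67 - 1.98x → x* = 43.4005.
The Pigouvian subsidy equals MEB at x*: 12.24 + 0.71×43.4005 = 43.0544.

subsidy = $43.05 per unit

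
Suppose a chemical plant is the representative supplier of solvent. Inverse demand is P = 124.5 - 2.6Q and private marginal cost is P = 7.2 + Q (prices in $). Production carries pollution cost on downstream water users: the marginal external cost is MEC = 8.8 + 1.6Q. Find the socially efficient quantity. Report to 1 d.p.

Q* = 20.9

Social marginal cost = private MC + MEC = 16.0 + 2.6Q.
Set SMC = demand: 16.0 + 2.6Q = 124.5 - 2.6Q → Q* = 20.8654.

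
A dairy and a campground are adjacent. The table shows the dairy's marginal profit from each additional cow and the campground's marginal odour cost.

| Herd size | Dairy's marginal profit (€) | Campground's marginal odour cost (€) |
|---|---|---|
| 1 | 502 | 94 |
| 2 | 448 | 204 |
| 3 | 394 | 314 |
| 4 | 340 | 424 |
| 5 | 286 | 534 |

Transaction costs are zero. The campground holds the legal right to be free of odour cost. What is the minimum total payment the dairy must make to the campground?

€612

Efficient level: marginal profit ≥ marginal odour cost through level 3, so k* = 3.
With the campground holding the right, the dairy must at least compensate total damage at k*: 94 + 204 + 314 = 612.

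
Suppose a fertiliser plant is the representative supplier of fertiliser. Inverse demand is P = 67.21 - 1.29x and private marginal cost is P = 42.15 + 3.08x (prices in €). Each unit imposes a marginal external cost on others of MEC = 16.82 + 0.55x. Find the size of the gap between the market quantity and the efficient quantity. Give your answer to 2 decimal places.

Market equilibrium (private): 42.15 + 3.08x = 67.21 - 1.29x → x_m = 5.7346.
Social marginal cost = private MC + MEC = 58.97 + 3.63x.
Set SMC = demand: 58.97 + 3.63x = 67.21 - 1.29x → x* = 1.6748.
Gap = |5.7346 − 1.6748| = 4.0598.

4.06 units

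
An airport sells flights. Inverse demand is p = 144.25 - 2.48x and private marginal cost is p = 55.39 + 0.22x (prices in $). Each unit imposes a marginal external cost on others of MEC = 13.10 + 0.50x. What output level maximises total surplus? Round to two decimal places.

Social marginal cost = private MC + MEC = 68.49 + 0.72x.
Set SMC = demand: 68.49 + 0.72x = 144.25 - 2.48x → x* = 23.6750.

x* = 23.68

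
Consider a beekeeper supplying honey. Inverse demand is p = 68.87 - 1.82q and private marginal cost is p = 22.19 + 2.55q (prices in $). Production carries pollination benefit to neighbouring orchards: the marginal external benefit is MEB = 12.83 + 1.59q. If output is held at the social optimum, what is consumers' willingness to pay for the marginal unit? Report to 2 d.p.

Social marginal cost = private MC − MEB = 9.36 + 0.96q.
Set SMC = demand: 9.36 + 0.96q = 68.87 - 1.82q → q* = 21.4065.
Consumer price on the demand curve at q*: 68.87 − 1.82×21.4065 = 29.9102.

P = $29.91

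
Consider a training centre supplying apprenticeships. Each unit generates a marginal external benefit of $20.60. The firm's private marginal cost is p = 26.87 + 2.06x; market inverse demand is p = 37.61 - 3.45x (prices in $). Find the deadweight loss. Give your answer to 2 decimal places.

DWL = $38.51

Market equilibrium (private): 26.87 + 2.06x = 37.61 - 3.45x → x_m = 1.9492.
Social marginal cost = private MC − MEB = 6.27 + 2.06x.
Set SMC = demand: 6.27 + 2.06x = 37.61 - 3.45x → x* = 5.6878.
Between x* and x_m the wedge demand − SMC runs linearly from 0 to MEB(x_m), so the loss is a triangle.
DWL = ½ × 3.7386 × 20.6000 = 38.5076.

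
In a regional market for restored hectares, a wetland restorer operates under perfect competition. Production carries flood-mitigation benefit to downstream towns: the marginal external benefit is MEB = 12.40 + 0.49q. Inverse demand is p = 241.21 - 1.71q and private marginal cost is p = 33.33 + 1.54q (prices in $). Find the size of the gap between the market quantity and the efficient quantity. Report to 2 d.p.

15.85 units

Market equilibrium (private): 33.33 + 1.54q = 241.21 - 1.71q → q_m = 63.9631.
Social marginal cost = private MC − MEB = 20.93 + 1.05q.
Set SMC = demand: 20.93 + 1.05q = 241.21 - 1.71q → q* = 79.8116.
Gap = |63.9631 − 79.8116| = 15.8485.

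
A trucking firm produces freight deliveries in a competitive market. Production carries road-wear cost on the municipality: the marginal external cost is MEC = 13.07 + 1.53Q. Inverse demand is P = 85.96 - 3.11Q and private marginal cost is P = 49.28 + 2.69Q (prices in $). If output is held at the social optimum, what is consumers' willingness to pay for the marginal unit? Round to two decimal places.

P = $75.94

Social marginal cost = private MC + MEC = 62.35 + 4.22Q.
Set SMC = demand: 62.35 + 4.22Q = 85.96 - 3.11Q → Q* = 3.2210.
Consumer price on the demand curve at Q*: 85.96 − 3.11×3.2210 = 75.9427.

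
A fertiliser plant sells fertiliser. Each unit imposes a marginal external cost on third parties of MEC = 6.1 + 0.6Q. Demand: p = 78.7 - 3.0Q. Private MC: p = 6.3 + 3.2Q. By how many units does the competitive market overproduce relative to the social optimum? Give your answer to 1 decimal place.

1.9 units

Market equilibrium (private): 6.3 + 3.2Q = 78.7 - 3.0Q → Q_m = 11.6774.
Social marginal cost = private MC + MEC = 12.4 + 3.8Q.
Set SMC = demand: 12.4 + 3.8Q = 78.7 - 3.0Q → Q* = 9.7500.
Gap = |11.6774 − 9.7500| = 1.9274.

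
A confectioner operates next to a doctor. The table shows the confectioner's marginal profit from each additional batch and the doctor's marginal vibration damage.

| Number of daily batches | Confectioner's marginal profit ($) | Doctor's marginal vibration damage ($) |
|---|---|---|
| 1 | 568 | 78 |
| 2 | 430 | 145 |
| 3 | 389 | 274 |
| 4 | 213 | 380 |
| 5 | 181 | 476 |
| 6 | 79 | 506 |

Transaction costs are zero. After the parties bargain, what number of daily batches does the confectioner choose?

3

Bargaining reaches the level where marginal profit last exceeds marginal vibration damage.
That holds through level 3 (389 ≥ 274) but not at 4 (213 < 380).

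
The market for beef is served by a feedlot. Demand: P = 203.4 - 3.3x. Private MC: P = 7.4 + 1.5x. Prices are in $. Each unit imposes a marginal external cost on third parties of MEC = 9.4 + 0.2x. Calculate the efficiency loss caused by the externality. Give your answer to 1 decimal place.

DWL = $30.9

Market equilibrium (private): 7.4 + 1.5x = 203.4 - 3.3x → x_m = 40.8333.
Social marginal cost = private MC + MEC = 16.8 + 1.7x.
Set SMC = demand: 16.8 + 1.7x = 203.4 - 3.3x → x* = 37.3200.
The welfare-loss triangle has base |x_m − x*| and height MEC(x_m) (the vertical gap between SMC and demand is zero at x* and MEC at x_m).
DWL = ½ × 3.5133 × 17.5667 = 30.8585.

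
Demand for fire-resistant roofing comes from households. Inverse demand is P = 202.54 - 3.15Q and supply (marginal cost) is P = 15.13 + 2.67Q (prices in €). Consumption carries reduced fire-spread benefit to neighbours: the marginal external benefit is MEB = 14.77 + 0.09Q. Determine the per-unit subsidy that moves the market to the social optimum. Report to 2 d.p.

Social marginal benefit = demand + MEB = 217.31 - 3.06Q.
Set SMB = MC: 217.31 - 3.06Q = 15.13 + 2.67Q → Q* = 35.2845.
The Pigouvian subsidy equals MEB at Q*: 14.77 + 0.09×35.2845 = 17.9456.

subsidy = €17.95 per unit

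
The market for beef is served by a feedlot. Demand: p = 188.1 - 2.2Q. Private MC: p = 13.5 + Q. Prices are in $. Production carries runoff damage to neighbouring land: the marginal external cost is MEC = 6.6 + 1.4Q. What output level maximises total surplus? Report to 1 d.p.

Q* = 36.5

Social marginal cost = private MC + MEC = 20.1 + 2.4Q.
Set SMC = demand: 20.1 + 2.4Q = 188.1 - 2.2Q → Q* = 36.5217.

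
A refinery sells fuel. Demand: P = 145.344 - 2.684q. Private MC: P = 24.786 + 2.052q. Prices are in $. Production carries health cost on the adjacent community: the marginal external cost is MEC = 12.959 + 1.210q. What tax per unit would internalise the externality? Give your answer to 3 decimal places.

tax = $34.855 per unit

Social marginal cost = private MC + MEC = 37.745 + 3.262q.
Set SMC = demand: 37.745 + 3.262q = 145.344 - 2.684q → q* = 18.0960.
The Pigouvian tax equals MEC at q*: 12.959 + 1.210×18.0960 = 34.8552.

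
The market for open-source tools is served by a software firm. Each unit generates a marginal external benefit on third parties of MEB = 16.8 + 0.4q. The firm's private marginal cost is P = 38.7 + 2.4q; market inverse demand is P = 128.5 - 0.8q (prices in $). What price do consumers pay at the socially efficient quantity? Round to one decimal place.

Social marginal cost = private MC − MEB = 21.9 + 2.0q.
Set SMC = demand: 21.9 + 2.0q = 128.5 - 0.8q → q* = 38.0714.
Consumer price on the demand curve at q*: 128.5 − 0.8×38.0714 = 98.0429.

P = $98.0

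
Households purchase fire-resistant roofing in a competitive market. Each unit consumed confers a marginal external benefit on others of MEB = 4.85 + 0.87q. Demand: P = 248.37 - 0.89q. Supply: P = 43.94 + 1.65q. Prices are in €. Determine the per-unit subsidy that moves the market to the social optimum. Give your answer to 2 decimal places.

subsidy = €113.88 per unit

Social marginal benefit = demand + MEB = 253.22 - 0.02q.
Set SMB = MC: 253.22 - 0.02q = 43.94 + 1.65q → q* = 125.3174.
The Pigouvian subsidy equals MEB at q*: 4.85 + 0.87×125.3174 = 113.8761.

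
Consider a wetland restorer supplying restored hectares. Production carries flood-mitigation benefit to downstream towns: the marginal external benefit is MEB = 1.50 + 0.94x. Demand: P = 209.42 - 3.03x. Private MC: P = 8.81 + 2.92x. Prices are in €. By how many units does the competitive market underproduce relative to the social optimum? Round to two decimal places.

Market equilibrium (private): 8.81 + 2.92x = 209.42 - 3.03x → x_m = 33.7160.
Social marginal cost = private MC − MEB = 7.31 + 1.98x.
Set SMC = demand: 7.31 + 1.98x = 209.42 - 3.03x → x* = 40.3413.
Gap = |33.7160 − 40.3413| = 6.6253.

6.63 units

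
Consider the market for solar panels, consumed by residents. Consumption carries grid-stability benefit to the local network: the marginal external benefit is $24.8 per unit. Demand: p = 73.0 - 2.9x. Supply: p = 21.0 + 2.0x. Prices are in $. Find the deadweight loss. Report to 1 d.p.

DWL = $62.8

Market equilibrium (private): 21.0 + 2.0x = 73.0 - 2.9x → x_m = 10.6122.
Social marginal benefit = demand + MEB = 97.8 - 2.9x.
Set SMB = MC: 97.8 - 2.9x = 21.0 + 2.0x → x* = 15.6735.
The welfare-loss triangle has base |x_m − x*| and height MEB(x_m) (the vertical gap between SMB and MC is zero at x* and MEB at x_m).
DWL = ½ × 5.0613 × 24.8000 = 62.7601.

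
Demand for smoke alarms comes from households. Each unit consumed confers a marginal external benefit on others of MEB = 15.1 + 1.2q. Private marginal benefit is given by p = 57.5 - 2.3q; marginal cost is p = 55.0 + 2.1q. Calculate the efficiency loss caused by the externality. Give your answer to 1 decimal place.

DWL = 38.9

Market equilibrium (private): 55.0 + 2.1q = 57.5 - 2.3q → q_m = 0.5682.
Social marginal benefit = demand + MEB = 72.6 - 1.1q.
Set SMB = MC: 72.6 - 1.1q = 55.0 + 2.1q → q* = 5.5000.
Between q* and q_m the wedge SMB − MC runs linearly from 0 to MEB(q_m), so the loss is a triangle.
DWL = ½ × 4.9318 × 15.7818 = 38.9163.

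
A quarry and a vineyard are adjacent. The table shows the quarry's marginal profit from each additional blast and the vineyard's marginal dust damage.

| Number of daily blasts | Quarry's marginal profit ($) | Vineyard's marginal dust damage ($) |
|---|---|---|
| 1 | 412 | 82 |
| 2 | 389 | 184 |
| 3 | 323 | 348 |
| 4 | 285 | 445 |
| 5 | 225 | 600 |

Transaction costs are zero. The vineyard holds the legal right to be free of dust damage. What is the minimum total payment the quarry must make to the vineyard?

$266

Efficient level: marginal profit ≥ marginal dust damage through level 2, so k* = 2.
With the vineyard holding the right, the quarry must at least compensate total damage at k*: 82 + 184 = 266.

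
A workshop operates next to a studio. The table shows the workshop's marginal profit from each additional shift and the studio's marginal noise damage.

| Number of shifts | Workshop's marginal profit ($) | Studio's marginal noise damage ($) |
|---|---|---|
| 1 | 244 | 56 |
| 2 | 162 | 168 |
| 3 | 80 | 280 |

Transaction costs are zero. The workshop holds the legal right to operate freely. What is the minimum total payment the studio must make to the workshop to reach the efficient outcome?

$242

Left alone the workshop would choose level 3 (marginal profit stays positive).
Efficient level: k* = 1 (marginal profit ≥ marginal noise damage through 1).
The studio must at least cover the workshop's forgone profit from cutting 3→1: 162 + 80 = 242.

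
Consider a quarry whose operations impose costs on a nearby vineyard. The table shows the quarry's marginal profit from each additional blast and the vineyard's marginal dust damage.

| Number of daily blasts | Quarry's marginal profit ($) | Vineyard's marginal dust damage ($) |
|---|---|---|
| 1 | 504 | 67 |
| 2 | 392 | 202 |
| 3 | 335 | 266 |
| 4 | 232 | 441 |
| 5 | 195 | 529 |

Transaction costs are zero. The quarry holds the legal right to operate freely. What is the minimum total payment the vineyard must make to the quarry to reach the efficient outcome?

Left alone the quarry would choose level 5 (marginal profit stays positive).
Efficient level: k* = 3 (marginal profit ≥ marginal dust damage through 3).
The vineyard must at least cover the quarry's forgone profit from cutting 5→3: 232 + 195 = 427.

$427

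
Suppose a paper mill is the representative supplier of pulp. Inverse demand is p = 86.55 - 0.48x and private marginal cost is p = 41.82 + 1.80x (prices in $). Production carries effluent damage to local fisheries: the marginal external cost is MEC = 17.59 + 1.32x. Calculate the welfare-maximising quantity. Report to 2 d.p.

Social marginal cost = private MC + MEC = 59.41 + 3.12x.
Set SMC = demand: 59.41 + 3.12x = 86.55 - 0.48x → x* = 7.5389.

x* = 7.54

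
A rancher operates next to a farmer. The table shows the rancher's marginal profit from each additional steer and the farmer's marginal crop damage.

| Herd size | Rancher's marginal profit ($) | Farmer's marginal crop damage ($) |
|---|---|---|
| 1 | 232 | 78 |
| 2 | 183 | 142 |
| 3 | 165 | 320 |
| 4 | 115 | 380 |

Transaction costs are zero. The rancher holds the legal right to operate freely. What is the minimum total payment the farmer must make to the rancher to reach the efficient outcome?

Left alone the rancher would choose level 4 (marginal profit stays positive).
Efficient level: k* = 2 (marginal profit ≥ marginal crop damage through 2).
The farmer must at least cover the rancher's forgone profit from cutting 4→2: 165 + 115 = 280.

$280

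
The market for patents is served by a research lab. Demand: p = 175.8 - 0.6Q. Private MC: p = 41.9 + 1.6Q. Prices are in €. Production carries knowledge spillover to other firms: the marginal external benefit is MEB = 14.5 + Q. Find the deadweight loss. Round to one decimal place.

DWL = €2366.5

Market equilibrium (private): 41.9 + 1.6Q = 175.8 - 0.6Q → Q_m = 60.8636.
Social marginal cost = private MC − MEB = 27.4 + 0.6Q.
Set SMC = demand: 27.4 + 0.6Q = 175.8 - 0.6Q → Q* = 123.6667.
Height of the DWL triangle at Q_m is demand(Q_m) − SMC(Q_m) = MEB(Q_m) = 75.3636.
DWL = ½ × 62.8031 × 75.3636 = 2366.5339.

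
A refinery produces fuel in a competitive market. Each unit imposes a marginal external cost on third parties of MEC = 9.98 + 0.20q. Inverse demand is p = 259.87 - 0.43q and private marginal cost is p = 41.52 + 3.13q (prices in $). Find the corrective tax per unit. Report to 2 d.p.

tax = $21.06 per unit

Social marginal cost = private MC + MEC = 51.50 + 3.33q.
Set SMC = demand: 51.50 + 3.33q = 259.87 - 0.43q → q* = 55.4176.
The Pigouvian tax equals MEC at q*: 9.98 + 0.20×55.4176 = 21.0635.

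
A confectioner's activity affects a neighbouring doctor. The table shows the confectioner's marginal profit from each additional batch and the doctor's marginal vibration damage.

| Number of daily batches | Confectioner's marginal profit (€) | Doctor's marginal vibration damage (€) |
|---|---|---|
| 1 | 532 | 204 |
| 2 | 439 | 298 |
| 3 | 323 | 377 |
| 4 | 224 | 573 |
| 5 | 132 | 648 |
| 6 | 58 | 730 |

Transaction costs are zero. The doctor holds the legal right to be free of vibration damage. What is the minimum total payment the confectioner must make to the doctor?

€502

Efficient level: marginal profit ≥ marginal vibration damage through level 2, so k* = 2.
With the doctor holding the right, the confectioner must at least compensate total damage at k*: 204 + 298 = 502.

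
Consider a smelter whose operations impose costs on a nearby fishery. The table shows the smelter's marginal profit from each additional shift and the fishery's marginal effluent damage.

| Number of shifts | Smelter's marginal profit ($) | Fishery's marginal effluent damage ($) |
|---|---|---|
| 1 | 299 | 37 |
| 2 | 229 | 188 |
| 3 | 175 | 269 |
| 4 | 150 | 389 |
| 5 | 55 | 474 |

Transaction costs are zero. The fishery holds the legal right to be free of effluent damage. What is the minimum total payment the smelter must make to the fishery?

$225

Efficient level: marginal profit ≥ marginal effluent damage through level 2, so k* = 2.
With the fishery holding the right, the smelter must at least compensate total damage at k*: 37 + 188 = 225.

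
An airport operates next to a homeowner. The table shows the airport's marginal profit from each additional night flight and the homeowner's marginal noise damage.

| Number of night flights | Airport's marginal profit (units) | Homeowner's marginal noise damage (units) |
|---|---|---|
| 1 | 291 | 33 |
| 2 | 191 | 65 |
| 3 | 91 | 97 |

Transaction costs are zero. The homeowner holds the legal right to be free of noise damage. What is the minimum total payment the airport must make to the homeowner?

Efficient level: marginal profit ≥ marginal noise damage through level 2, so k* = 2.
With the homeowner holding the right, the airport must at least compensate total damage at k*: 33 + 65 = 98.

98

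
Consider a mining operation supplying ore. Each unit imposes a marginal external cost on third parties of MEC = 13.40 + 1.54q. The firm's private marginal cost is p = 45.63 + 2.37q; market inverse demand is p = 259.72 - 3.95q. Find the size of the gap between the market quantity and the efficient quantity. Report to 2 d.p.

8.34 units

Market equilibrium (private): 45.63 + 2.37q = 259.72 - 3.95q → q_m = 33.8750.
Social marginal cost = private MC + MEC = 59.03 + 3.91q.
Set SMC = demand: 59.03 + 3.91q = 259.72 - 3.95q → q* = 25.5331.
Gap = |33.8750 − 25.5331| = 8.3419.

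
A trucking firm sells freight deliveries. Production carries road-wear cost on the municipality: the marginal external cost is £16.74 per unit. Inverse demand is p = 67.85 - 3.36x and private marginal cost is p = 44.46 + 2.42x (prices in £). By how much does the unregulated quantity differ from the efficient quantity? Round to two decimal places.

Market equilibrium (private): 44.46 + 2.42x = 67.85 - 3.36x → x_m = 4.0467.
Social marginal cost = private MC + MEC = 61.20 + 2.42x.
Set SMC = demand: 61.20 + 2.42x = 67.85 - 3.36x → x* = 1.1505.
Gap = |4.0467 − 1.1505| = 2.8962.

2.90 units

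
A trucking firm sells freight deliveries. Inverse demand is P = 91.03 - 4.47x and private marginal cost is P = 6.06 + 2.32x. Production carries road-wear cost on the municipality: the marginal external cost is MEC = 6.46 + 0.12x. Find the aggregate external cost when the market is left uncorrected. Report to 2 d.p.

Market equilibrium (private): 6.06 + 2.32x = 91.03 - 4.47x → x_m = 12.5140.
Total external cost = ∫₀^{x_m} (6.46 + 0.12x) dx = 6.46×12.5140 + ½×0.12×12.5140² = 90.2365.

90.24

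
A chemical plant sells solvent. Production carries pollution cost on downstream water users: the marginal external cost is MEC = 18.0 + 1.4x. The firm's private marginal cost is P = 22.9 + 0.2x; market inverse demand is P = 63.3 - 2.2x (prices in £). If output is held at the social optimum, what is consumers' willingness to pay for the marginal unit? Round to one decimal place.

P = £50.3

Social marginal cost = private MC + MEC = 40.9 + 1.6x.
Set SMC = demand: 40.9 + 1.6x = 63.3 - 2.2x → x* = 5.8947.
Consumer price on the demand curve at x*: 63.3 − 2.2×5.8947 = 50.3317.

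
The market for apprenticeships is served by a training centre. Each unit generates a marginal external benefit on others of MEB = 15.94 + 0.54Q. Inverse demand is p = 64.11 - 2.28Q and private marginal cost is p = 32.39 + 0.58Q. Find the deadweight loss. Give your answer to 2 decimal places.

Market equilibrium (private): 32.39 + 0.58Q = 64.11 - 2.28Q → Q_m = 11.0909.
Social marginal cost = private MC − MEB = 16.45 + 0.04Q.
Set SMC = demand: 16.45 + 0.04Q = 64.11 - 2.28Q → Q* = 20.5431.
The welfare-loss triangle has base |Q_m − Q*| and height MEB(Q_m) (the vertical gap between SMC and demand is zero at Q* and MEB at Q_m).
DWL = ½ × 9.4522 × 21.9291 = 103.6391.

DWL = 103.64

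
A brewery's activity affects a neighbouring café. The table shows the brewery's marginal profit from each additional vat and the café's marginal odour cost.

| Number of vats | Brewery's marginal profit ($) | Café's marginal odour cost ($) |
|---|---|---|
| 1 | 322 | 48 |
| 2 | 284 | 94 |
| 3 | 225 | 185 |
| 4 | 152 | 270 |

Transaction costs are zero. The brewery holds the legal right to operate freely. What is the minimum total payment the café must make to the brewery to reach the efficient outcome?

$152

Left alone the brewery would choose level 4 (marginal profit stays positive).
Efficient level: k* = 3 (marginal profit ≥ marginal odour cost through 3).
The café must at least cover the brewery's forgone profit from cutting 4→3: 152 = 152.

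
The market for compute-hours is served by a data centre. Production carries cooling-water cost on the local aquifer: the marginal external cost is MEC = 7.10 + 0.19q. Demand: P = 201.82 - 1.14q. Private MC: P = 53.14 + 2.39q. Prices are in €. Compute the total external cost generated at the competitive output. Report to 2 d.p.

Market equilibrium (private): 53.14 + 2.39q = 201.82 - 1.14q → q_m = 42.1190.
Total external cost = ∫₀^{q_m} (7.10 + 0.19q) dq = 7.10×42.1190 + ½×0.19×42.1190² = 467.5759.

€467.58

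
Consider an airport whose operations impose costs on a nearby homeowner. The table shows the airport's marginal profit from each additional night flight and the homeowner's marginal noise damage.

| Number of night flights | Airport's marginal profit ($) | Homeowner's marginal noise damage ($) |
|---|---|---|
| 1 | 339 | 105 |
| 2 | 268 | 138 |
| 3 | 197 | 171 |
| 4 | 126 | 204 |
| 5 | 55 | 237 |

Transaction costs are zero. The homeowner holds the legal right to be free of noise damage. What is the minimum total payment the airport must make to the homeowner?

Efficient level: marginal profit ≥ marginal noise damage through level 3, so k* = 3.
With the homeowner holding the right, the airport must at least compensate total damage at k*: 105 + 138 + 171 = 414.

$414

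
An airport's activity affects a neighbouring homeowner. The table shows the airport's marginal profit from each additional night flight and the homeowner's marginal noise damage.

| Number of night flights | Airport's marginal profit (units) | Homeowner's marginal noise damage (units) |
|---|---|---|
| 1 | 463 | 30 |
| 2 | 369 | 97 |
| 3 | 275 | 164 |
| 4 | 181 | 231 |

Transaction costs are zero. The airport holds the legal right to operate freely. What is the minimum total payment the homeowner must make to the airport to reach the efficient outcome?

181

Left alone the airport would choose level 4 (marginal profit stays positive).
Efficient level: k* = 3 (marginal profit ≥ marginal noise damage through 3).
The homeowner must at least cover the airport's forgone profit from cutting 4→3: 181 = 181.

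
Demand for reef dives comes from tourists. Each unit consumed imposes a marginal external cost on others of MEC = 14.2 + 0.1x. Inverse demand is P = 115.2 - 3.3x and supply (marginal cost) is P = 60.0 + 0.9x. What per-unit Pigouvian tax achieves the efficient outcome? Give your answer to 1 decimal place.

tax = 15.2 per unit

Social marginal benefit = demand − MEC = 101.0 - 3.4x.
Set SMB = MC: 101.0 - 3.4x = 60.0 + 0.9x → x* = 9.5349.
The Pigouvian tax equals MEC at x*: 14.2 + 0.1×9.5349 = 15.1535.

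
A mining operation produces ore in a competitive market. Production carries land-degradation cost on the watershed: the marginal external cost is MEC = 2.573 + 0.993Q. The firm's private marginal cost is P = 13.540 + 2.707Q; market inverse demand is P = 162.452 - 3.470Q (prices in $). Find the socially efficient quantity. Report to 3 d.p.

Social marginal cost = private MC + MEC = 16.113 + 3.700Q.
Set SMC = demand: 16.113 + 3.700Q = 162.452 - 3.470Q → Q* = 20.4099.

Q* = 20.410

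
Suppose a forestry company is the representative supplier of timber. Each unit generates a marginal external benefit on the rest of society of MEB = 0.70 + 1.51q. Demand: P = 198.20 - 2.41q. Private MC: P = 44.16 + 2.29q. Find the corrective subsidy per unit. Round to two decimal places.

subsidy = 73.95 per unit

Social marginal cost = private MC − MEB = 43.46 + 0.78q.
Set SMC = demand: 43.46 + 0.78q = 198.20 - 2.41q → q* = 48.5078.
The Pigouvian subsidy equals MEB at q*: 0.70 + 1.51×48.5078 = 73.9468.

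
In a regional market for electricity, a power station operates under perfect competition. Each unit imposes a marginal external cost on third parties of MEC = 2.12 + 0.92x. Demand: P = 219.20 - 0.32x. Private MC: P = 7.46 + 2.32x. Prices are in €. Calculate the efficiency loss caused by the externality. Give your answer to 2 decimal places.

Market equilibrium (private): 7.46 + 2.32x = 219.20 - 0.32x → x_m = 80.2045.
Social marginal cost = private MC + MEC = 9.58 + 3.24x.
Set SMC = demand: 9.58 + 3.24x = 219.20 - 0.32x → x* = 58.8820.
The welfare-loss triangle has base |x_m − x*| and height MEC(x_m) (the vertical gap between SMC and demand is zero at x* and MEC at x_m).
DWL = ½ × 21.3225 × 75.9082 = 809.2763.

DWL = €809.28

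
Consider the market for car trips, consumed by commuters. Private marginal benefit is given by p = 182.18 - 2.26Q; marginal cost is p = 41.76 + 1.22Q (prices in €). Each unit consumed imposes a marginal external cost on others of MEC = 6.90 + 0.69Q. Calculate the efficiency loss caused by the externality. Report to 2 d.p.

Market equilibrium (private): 41.76 + 1.22Q = 182.18 - 2.26Q → Q_m = 40.3506.
Social marginal benefit = demand − MEC = 175.28 - 2.95Q.
Set SMB = MC: 175.28 - 2.95Q = 41.76 + 1.22Q → Q* = 32.0192.
The loss is the area between SMB and MC from Q* to Q_m; with linear curves that's a triangle of height MEC(Q_m).
DWL = ½ × 8.3314 × 34.7419 = 144.7243.

DWL = €144.72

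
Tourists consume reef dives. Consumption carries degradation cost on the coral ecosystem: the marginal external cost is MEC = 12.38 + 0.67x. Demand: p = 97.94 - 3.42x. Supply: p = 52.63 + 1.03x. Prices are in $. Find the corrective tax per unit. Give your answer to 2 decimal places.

Social marginal benefit = demand − MEC = 85.56 - 4.09x.
Set SMB = MC: 85.56 - 4.09x = 52.63 + 1.03x → x* = 6.4316.
The Pigouvian tax equals MEC at x*: 12.38 + 0.67×6.4316 = 16.6892.

tax = $16.69 per unit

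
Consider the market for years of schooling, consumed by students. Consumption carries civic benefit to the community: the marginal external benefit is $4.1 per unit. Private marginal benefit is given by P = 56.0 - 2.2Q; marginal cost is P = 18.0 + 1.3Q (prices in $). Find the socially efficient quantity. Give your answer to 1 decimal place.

Q* = 12.0

Social marginal benefit = demand + MEB = 60.1 - 2.2Q.
Set SMB = MC: 60.1 - 2.2Q = 18.0 + 1.3Q → Q* = 12.0286.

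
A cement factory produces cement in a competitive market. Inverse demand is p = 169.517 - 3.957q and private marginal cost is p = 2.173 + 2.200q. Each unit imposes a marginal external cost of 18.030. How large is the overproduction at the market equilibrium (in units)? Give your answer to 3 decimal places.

2.928 units

Market equilibrium (private): 2.173 + 2.200q = 169.517 - 3.957q → q_m = 27.1795.
Social marginal cost = private MC + MEC = 20.203 + 2.200q.
Set SMC = demand: 20.203 + 2.200q = 169.517 - 3.957q → q* = 24.2511.
Gap = |27.1795 − 24.2511| = 2.9284.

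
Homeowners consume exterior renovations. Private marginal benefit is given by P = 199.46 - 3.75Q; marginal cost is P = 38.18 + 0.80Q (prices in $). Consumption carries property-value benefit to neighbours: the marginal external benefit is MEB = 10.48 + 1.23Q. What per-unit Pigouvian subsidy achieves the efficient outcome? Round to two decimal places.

subsidy = $74.11 per unit

Social marginal benefit = demand + MEB = 209.94 - 2.52Q.
Set SMB = MC: 209.94 - 2.52Q = 38.18 + 0.80Q → Q* = 51.7349.
The Pigouvian subsidy equals MEB at Q*: 10.48 + 1.23×51.7349 = 74.1139.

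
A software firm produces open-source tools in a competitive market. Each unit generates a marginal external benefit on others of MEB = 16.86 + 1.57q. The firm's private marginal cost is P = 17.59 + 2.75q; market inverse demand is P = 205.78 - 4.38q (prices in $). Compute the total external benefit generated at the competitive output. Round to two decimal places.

$991.87

Market equilibrium (private): 17.59 + 2.75q = 205.78 - 4.38q → q_m = 26.3941.
Total external benefit = ∫₀^{q_m} (16.86 + 1.57q) dq = 16.86×26.3941 + ½×1.57×26.3941² = 991.8736.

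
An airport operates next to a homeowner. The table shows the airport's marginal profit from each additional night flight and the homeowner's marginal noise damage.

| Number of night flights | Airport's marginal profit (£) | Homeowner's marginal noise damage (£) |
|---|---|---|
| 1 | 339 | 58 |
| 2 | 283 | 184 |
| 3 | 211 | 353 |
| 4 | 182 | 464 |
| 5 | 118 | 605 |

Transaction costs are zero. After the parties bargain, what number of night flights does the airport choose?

2

Bargaining reaches the level where marginal profit last exceeds marginal noise damage.
That holds through level 2 (283 ≥ 184) but not at 3 (211 < 353).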